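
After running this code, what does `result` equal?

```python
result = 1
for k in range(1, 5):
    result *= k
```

Let's trace through this code step by step.

Initialize: result = 1
Entering loop: for k in range(1, 5):

After execution: result = 24
24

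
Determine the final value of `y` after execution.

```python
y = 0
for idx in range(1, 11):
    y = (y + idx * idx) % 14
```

Let's trace through this code step by step.

Initialize: y = 0
Entering loop: for idx in range(1, 11):

After execution: y = 7
7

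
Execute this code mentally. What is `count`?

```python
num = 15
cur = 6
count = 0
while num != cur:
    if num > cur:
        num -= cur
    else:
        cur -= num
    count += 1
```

Let's trace through this code step by step.

Initialize: num = 15
Initialize: cur = 6
Initialize: count = 0
Entering loop: while num != cur:

After execution: count = 3
3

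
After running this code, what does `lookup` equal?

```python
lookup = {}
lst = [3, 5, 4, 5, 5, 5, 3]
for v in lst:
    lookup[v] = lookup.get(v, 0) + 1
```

Let's trace through this code step by step.

Initialize: lookup = {}
Initialize: lst = [3, 5, 4, 5, 5, 5, 3]
Entering loop: for v in lst:

After execution: lookup = {3: 2, 5: 4, 4: 1}
{3: 2, 5: 4, 4: 1}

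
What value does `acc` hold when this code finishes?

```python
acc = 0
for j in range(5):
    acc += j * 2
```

Let's trace through this code step by step.

Initialize: acc = 0
Entering loop: for j in range(5):

After execution: acc = 20
20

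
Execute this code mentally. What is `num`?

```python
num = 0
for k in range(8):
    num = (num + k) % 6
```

Let's trace through this code step by step.

Initialize: num = 0
Entering loop: for k in range(8):

After execution: num = 4
4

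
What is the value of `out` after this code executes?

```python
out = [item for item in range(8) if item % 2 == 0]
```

Let's trace through this code step by step.

Initialize: out = [item for item in range(8) if item % 2 == 0]

After execution: out = [0, 2, 4, 6]
[0, 2, 4, 6]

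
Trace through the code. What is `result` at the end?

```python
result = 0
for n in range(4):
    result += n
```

Let's trace through this code step by step.

Initialize: result = 0
Entering loop: for n in range(4):

After execution: result = 6
6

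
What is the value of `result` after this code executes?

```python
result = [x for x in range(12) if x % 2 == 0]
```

Let's trace through this code step by step.

Initialize: result = [x for x in range(12) if x % 2 == 0]

After execution: result = [0, 2, 4, 6, 8, 10]
[0, 2, 4, 6, 8, 10]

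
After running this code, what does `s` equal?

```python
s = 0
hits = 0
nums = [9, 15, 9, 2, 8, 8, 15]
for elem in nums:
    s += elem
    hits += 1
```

Let's trace through this code step by step.

Initialize: s = 0
Initialize: hits = 0
Initialize: nums = [9, 15, 9, 2, 8, 8, 15]
Entering loop: for elem in nums:

After execution: s = 66
66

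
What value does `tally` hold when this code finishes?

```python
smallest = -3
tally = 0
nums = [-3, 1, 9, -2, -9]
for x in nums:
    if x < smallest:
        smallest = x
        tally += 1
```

Let's trace through this code step by step.

Initialize: smallest = -3
Initialize: tally = 0
Initialize: nums = [-3, 1, 9, -2, -9]
Entering loop: for x in nums:

After execution: tally = 1
1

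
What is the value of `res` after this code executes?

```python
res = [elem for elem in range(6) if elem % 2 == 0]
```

Let's trace through this code step by step.

Initialize: res = [elem for elem in range(6) if elem % 2 == 0]

After execution: res = [0, 2, 4]
[0, 2, 4]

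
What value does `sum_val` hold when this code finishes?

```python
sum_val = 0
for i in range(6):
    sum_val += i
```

Let's trace through this code step by step.

Initialize: sum_val = 0
Entering loop: for i in range(6):

After execution: sum_val = 15
15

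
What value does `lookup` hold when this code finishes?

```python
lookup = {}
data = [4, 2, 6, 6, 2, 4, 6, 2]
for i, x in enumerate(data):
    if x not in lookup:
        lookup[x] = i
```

Let's trace through this code step by step.

Initialize: lookup = {}
Initialize: data = [4, 2, 6, 6, 2, 4, 6, 2]
Entering loop: for i, x in enumerate(data):

After execution: lookup = {4: 0, 2: 1, 6: 2}
{4: 0, 2: 1, 6: 2}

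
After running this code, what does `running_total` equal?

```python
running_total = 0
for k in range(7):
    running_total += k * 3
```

Let's trace through this code step by step.

Initialize: running_total = 0
Entering loop: for k in range(7):

After execution: running_total = 63
63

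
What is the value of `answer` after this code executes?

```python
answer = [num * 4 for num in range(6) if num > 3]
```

Let's trace through this code step by step.

Initialize: answer = [num * 4 for num in range(6) if num > 3]

After execution: answer = [16, 20]
[16, 20]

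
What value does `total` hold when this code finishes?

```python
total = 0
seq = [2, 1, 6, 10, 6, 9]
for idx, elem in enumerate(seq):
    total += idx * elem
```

Let's trace through this code step by step.

Initialize: total = 0
Initialize: seq = [2, 1, 6, 10, 6, 9]
Entering loop: for idx, elem in enumerate(seq):

After execution: total = 112
112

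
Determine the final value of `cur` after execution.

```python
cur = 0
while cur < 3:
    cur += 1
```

Let's trace through this code step by step.

Initialize: cur = 0
Entering loop: while cur < 3:

After execution: cur = 3
3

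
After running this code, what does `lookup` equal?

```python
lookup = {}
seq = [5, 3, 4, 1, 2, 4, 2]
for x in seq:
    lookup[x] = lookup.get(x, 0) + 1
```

Let's trace through this code step by step.

Initialize: lookup = {}
Initialize: seq = [5, 3, 4, 1, 2, 4, 2]
Entering loop: for x in seq:

After execution: lookup = {5: 1, 3: 1, 4: 2, 1: 1, 2: 2}
{5: 1, 3: 1, 4: 2, 1: 1, 2: 2}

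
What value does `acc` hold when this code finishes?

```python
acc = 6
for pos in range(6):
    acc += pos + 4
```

Let's trace through this code step by step.

Initialize: acc = 6
Entering loop: for pos in range(6):

After execution: acc = 45
45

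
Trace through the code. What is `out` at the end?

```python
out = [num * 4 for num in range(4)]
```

Let's trace through this code step by step.

Initialize: out = [num * 4 for num in range(4)]

After execution: out = [0, 4, 8, 12]
[0, 4, 8, 12]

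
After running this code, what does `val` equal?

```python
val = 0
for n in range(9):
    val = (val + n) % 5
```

Let's trace through this code step by step.

Initialize: val = 0
Entering loop: for n in range(9):

After execution: val = 1
1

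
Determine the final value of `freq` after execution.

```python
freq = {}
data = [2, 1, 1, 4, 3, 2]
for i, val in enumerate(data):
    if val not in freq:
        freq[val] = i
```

Let's trace through this code step by step.

Initialize: freq = {}
Initialize: data = [2, 1, 1, 4, 3, 2]
Entering loop: for i, val in enumerate(data):

After execution: freq = {2: 0, 1: 1, 4: 3, 3: 4}
{2: 0, 1: 1, 4: 3, 3: 4}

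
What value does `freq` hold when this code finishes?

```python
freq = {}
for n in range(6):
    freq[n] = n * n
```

Let's trace through this code step by step.

Initialize: freq = {}
Entering loop: for n in range(6):

After execution: freq = {0: 0, 1: 1, 2: 4, 3: 9, 4: 16, 5: 25}
{0: 0, 1: 1, 2: 4, 3: 9, 4: 16, 5: 25}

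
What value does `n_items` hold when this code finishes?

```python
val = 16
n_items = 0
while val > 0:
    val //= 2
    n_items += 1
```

Let's trace through this code step by step.

Initialize: val = 16
Initialize: n_items = 0
Entering loop: while val > 0:

After execution: n_items = 5
5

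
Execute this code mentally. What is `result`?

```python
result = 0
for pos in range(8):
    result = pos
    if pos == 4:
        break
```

Let's trace through this code step by step.

Initialize: result = 0
Entering loop: for pos in range(8):

After execution: result = 4
4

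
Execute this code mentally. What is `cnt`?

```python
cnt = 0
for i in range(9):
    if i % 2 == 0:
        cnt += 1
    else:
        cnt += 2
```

Let's trace through this code step by step.

Initialize: cnt = 0
Entering loop: for i in range(9):

After execution: cnt = 13
13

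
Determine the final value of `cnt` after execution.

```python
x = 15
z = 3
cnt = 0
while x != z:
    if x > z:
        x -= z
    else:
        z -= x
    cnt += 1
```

Let's trace through this code step by step.

Initialize: x = 15
Initialize: z = 3
Initialize: cnt = 0
Entering loop: while x != z:

After execution: cnt = 4
4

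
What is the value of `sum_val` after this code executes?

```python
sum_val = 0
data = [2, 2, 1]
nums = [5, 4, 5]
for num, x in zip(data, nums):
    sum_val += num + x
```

Let's trace through this code step by step.

Initialize: sum_val = 0
Initialize: data = [2, 2, 1]
Initialize: nums = [5, 4, 5]
Entering loop: for num, x in zip(data, nums):

After execution: sum_val = 19
19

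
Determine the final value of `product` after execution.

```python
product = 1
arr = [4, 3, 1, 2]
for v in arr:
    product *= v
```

Let's trace through this code step by step.

Initialize: product = 1
Initialize: arr = [4, 3, 1, 2]
Entering loop: for v in arr:

After execution: product = 24
24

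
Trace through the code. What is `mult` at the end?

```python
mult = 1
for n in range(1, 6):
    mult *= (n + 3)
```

Let's trace through this code step by step.

Initialize: mult = 1
Entering loop: for n in range(1, 6):

After execution: mult = 6720
6720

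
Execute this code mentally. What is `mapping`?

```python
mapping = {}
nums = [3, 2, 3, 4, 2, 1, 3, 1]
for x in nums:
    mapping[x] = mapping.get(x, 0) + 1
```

Let's trace through this code step by step.

Initialize: mapping = {}
Initialize: nums = [3, 2, 3, 4, 2, 1, 3, 1]
Entering loop: for x in nums:

After execution: mapping = {3: 3, 2: 2, 4: 1, 1: 2}
{3: 3, 2: 2, 4: 1, 1: 2}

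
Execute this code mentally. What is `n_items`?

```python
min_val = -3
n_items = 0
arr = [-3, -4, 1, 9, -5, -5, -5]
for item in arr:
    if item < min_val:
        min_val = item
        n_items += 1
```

Let's trace through this code step by step.

Initialize: min_val = -3
Initialize: n_items = 0
Initialize: arr = [-3, -4, 1, 9, -5, -5, -5]
Entering loop: for item in arr:

After execution: n_items = 2
2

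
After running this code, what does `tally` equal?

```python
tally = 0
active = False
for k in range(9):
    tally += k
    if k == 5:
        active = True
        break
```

Let's trace through this code step by step.

Initialize: tally = 0
Initialize: active = False
Entering loop: for k in range(9):

After execution: tally = 15
15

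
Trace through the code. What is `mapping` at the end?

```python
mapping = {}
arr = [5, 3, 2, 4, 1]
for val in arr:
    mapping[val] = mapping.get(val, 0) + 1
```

Let's trace through this code step by step.

Initialize: mapping = {}
Initialize: arr = [5, 3, 2, 4, 1]
Entering loop: for val in arr:

After execution: mapping = {5: 1, 3: 1, 2: 1, 4: 1, 1: 1}
{5: 1, 3: 1, 2: 1, 4: 1, 1: 1}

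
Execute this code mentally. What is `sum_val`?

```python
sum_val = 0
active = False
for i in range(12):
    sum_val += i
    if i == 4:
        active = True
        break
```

Let's trace through this code step by step.

Initialize: sum_val = 0
Initialize: active = False
Entering loop: for i in range(12):

After execution: sum_val = 10
10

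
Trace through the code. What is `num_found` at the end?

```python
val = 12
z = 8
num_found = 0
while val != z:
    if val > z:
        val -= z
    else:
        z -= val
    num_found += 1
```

Let's trace through this code step by step.

Initialize: val = 12
Initialize: z = 8
Initialize: num_found = 0
Entering loop: while val != z:

After execution: num_found = 2
2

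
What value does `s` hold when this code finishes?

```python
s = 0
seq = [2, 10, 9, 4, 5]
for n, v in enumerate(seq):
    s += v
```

Let's trace through this code step by step.

Initialize: s = 0
Initialize: seq = [2, 10, 9, 4, 5]
Entering loop: for n, v in enumerate(seq):

After execution: s = 30
30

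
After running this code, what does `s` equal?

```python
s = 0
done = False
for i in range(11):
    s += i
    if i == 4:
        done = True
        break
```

Let's trace through this code step by step.

Initialize: s = 0
Initialize: done = False
Entering loop: for i in range(11):

After execution: s = 10
10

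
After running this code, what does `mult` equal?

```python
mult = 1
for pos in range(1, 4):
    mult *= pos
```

Let's trace through this code step by step.

Initialize: mult = 1
Entering loop: for pos in range(1, 4):

After execution: mult = 6
6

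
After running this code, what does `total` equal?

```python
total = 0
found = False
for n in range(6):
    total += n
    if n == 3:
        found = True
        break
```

Let's trace through this code step by step.

Initialize: total = 0
Initialize: found = False
Entering loop: for n in range(6):

After execution: total = 6
6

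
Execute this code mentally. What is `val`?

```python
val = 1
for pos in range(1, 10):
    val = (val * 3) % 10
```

Let's trace through this code step by step.

Initialize: val = 1
Entering loop: for pos in range(1, 10):

After execution: val = 3
3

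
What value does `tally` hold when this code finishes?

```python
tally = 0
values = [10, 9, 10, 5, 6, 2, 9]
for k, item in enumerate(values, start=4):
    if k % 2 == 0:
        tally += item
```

Let's trace through this code step by step.

Initialize: tally = 0
Initialize: values = [10, 9, 10, 5, 6, 2, 9]
Entering loop: for k, item in enumerate(values, start=4):

After execution: tally = 35
35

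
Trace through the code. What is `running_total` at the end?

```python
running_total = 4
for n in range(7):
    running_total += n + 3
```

Let's trace through this code step by step.

Initialize: running_total = 4
Entering loop: for n in range(7):

After execution: running_total = 46
46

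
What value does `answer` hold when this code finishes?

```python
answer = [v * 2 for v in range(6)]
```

Let's trace through this code step by step.

Initialize: answer = [v * 2 for v in range(6)]

After execution: answer = [0, 2, 4, 6, 8, 10]
[0, 2, 4, 6, 8, 10]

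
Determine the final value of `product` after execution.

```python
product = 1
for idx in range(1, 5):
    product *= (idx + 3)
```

Let's trace through this code step by step.

Initialize: product = 1
Entering loop: for idx in range(1, 5):

After execution: product = 840
840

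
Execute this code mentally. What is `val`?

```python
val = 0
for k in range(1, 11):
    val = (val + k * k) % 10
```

Let's trace through this code step by step.

Initialize: val = 0
Entering loop: for k in range(1, 11):

After execution: val = 5
5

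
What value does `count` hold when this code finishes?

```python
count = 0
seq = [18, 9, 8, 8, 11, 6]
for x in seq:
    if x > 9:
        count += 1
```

Let's trace through this code step by step.

Initialize: count = 0
Initialize: seq = [18, 9, 8, 8, 11, 6]
Entering loop: for x in seq:

After execution: count = 2
2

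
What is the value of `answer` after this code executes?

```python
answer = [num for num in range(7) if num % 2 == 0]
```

Let's trace through this code step by step.

Initialize: answer = [num for num in range(7) if num % 2 == 0]

After execution: answer = [0, 2, 4, 6]
[0, 2, 4, 6]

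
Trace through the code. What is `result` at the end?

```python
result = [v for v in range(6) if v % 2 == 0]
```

Let's trace through this code step by step.

Initialize: result = [v for v in range(6) if v % 2 == 0]

After execution: result = [0, 2, 4]
[0, 2, 4]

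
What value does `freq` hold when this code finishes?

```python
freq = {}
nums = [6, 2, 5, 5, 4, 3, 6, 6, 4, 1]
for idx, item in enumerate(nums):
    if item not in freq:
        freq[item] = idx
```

Let's trace through this code step by step.

Initialize: freq = {}
Initialize: nums = [6, 2, 5, 5, 4, 3, 6, 6, 4, 1]
Entering loop: for idx, item in enumerate(nums):

After execution: freq = {6: 0, 2: 1, 5: 2, 4: 4, 3: 5, 1: 9}
{6: 0, 2: 1, 5: 2, 4: 4, 3: 5, 1: 9}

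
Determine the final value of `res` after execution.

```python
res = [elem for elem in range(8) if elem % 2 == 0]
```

Let's trace through this code step by step.

Initialize: res = [elem for elem in range(8) if elem % 2 == 0]

After execution: res = [0, 2, 4, 6]
[0, 2, 4, 6]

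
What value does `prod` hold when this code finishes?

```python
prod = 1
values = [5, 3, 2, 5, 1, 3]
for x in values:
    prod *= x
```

Let's trace through this code step by step.

Initialize: prod = 1
Initialize: values = [5, 3, 2, 5, 1, 3]
Entering loop: for x in values:

After execution: prod = 450
450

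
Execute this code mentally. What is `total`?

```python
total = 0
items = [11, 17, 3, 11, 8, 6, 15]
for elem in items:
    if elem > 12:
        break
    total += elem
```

Let's trace through this code step by step.

Initialize: total = 0
Initialize: items = [11, 17, 3, 11, 8, 6, 15]
Entering loop: for elem in items:

After execution: total = 11
11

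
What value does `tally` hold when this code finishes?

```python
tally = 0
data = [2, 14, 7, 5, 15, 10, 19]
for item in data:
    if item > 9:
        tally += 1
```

Let's trace through this code step by step.

Initialize: tally = 0
Initialize: data = [2, 14, 7, 5, 15, 10, 19]
Entering loop: for item in data:

After execution: tally = 4
4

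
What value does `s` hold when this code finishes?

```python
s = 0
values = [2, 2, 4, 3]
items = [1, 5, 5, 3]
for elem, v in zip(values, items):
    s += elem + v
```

Let's trace through this code step by step.

Initialize: s = 0
Initialize: values = [2, 2, 4, 3]
Initialize: items = [1, 5, 5, 3]
Entering loop: for elem, v in zip(values, items):

After execution: s = 25
25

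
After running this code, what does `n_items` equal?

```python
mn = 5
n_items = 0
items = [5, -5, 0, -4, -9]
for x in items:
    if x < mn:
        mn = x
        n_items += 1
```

Let's trace through this code step by step.

Initialize: mn = 5
Initialize: n_items = 0
Initialize: items = [5, -5, 0, -4, -9]
Entering loop: for x in items:

After execution: n_items = 2
2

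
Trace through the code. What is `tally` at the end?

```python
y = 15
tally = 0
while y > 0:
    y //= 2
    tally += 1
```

Let's trace through this code step by step.

Initialize: y = 15
Initialize: tally = 0
Entering loop: while y > 0:

After execution: tally = 4
4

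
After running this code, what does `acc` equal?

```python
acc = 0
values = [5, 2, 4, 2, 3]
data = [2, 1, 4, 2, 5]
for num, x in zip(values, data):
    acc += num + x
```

Let's trace through this code step by step.

Initialize: acc = 0
Initialize: values = [5, 2, 4, 2, 3]
Initialize: data = [2, 1, 4, 2, 5]
Entering loop: for num, x in zip(values, data):

After execution: acc = 30
30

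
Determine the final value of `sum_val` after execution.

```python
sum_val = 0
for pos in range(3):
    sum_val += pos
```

Let's trace through this code step by step.

Initialize: sum_val = 0
Entering loop: for pos in range(3):

After execution: sum_val = 3
3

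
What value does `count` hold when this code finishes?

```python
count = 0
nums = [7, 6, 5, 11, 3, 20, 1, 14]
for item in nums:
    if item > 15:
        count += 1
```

Let's trace through this code step by step.

Initialize: count = 0
Initialize: nums = [7, 6, 5, 11, 3, 20, 1, 14]
Entering loop: for item in nums:

After execution: count = 1
1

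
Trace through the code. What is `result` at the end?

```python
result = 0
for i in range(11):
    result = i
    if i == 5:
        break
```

Let's trace through this code step by step.

Initialize: result = 0
Entering loop: for i in range(11):

After execution: result = 5
5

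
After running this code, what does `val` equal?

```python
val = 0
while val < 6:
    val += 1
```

Let's trace through this code step by step.

Initialize: val = 0
Entering loop: while val < 6:

After execution: val = 6
6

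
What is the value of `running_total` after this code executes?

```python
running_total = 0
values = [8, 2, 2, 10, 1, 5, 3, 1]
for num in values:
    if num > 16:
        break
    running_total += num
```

Let's trace through this code step by step.

Initialize: running_total = 0
Initialize: values = [8, 2, 2, 10, 1, 5, 3, 1]
Entering loop: for num in values:

After execution: running_total = 32
32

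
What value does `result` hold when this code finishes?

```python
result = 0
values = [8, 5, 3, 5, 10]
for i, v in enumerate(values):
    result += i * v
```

Let's trace through this code step by step.

Initialize: result = 0
Initialize: values = [8, 5, 3, 5, 10]
Entering loop: for i, v in enumerate(values):

After execution: result = 66
66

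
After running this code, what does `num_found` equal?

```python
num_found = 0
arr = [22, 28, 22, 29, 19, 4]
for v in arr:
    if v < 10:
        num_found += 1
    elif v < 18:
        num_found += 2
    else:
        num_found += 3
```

Let's trace through this code step by step.

Initialize: num_found = 0
Initialize: arr = [22, 28, 22, 29, 19, 4]
Entering loop: for v in arr:

After execution: num_found = 16
16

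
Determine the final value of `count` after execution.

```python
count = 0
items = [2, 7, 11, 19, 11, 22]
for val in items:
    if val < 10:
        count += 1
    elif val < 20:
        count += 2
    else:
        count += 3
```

Let's trace through this code step by step.

Initialize: count = 0
Initialize: items = [2, 7, 11, 19, 11, 22]
Entering loop: for val in items:

After execution: count = 11
11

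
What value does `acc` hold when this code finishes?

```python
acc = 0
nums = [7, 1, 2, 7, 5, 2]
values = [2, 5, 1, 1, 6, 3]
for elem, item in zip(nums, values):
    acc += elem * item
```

Let's trace through this code step by step.

Initialize: acc = 0
Initialize: nums = [7, 1, 2, 7, 5, 2]
Initialize: values = [2, 5, 1, 1, 6, 3]
Entering loop: for elem, item in zip(nums, values):

After execution: acc = 64
64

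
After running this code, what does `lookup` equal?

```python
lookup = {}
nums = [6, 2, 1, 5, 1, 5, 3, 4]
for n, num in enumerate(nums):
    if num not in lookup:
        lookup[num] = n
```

Let's trace through this code step by step.

Initialize: lookup = {}
Initialize: nums = [6, 2, 1, 5, 1, 5, 3, 4]
Entering loop: for n, num in enumerate(nums):

After execution: lookup = {6: 0, 2: 1, 1: 2, 5: 3, 3: 6, 4: 7}
{6: 0, 2: 1, 1: 2, 5: 3, 3: 6, 4: 7}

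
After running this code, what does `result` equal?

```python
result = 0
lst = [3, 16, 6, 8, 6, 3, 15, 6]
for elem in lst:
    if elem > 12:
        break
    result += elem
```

Let's trace through this code step by step.

Initialize: result = 0
Initialize: lst = [3, 16, 6, 8, 6, 3, 15, 6]
Entering loop: for elem in lst:

After execution: result = 3
3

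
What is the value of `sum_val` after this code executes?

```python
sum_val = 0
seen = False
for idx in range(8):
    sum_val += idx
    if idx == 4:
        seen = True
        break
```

Let's trace through this code step by step.

Initialize: sum_val = 0
Initialize: seen = False
Entering loop: for idx in range(8):

After execution: sum_val = 10
10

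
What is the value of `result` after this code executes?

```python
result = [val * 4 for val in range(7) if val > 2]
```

Let's trace through this code step by step.

Initialize: result = [val * 4 for val in range(7) if val > 2]

After execution: result = [12, 16, 20, 24]
[12, 16, 20, 24]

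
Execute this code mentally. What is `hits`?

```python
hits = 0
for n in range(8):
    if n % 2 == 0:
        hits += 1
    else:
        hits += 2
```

Let's trace through this code step by step.

Initialize: hits = 0
Entering loop: for n in range(8):

After execution: hits = 12
12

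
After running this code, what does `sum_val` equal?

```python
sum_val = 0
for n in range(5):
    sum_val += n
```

Let's trace through this code step by step.

Initialize: sum_val = 0
Entering loop: for n in range(5):

After execution: sum_val = 10
10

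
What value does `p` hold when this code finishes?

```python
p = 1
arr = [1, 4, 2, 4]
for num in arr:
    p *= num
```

Let's trace through this code step by step.

Initialize: p = 1
Initialize: arr = [1, 4, 2, 4]
Entering loop: for num in arr:

After execution: p = 32
32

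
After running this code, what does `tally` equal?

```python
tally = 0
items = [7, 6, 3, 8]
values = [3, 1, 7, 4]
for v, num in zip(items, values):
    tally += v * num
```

Let's trace through this code step by step.

Initialize: tally = 0
Initialize: items = [7, 6, 3, 8]
Initialize: values = [3, 1, 7, 4]
Entering loop: for v, num in zip(items, values):

After execution: tally = 80
80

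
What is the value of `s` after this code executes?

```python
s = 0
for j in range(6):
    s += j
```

Let's trace through this code step by step.

Initialize: s = 0
Entering loop: for j in range(6):

After execution: s = 15
15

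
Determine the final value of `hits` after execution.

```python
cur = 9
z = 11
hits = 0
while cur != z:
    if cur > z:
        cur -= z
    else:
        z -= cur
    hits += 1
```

Let's trace through this code step by step.

Initialize: cur = 9
Initialize: z = 11
Initialize: hits = 0
Entering loop: while cur != z:

After execution: hits = 6
6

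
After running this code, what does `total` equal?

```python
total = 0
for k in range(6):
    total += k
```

Let's trace through this code step by step.

Initialize: total = 0
Entering loop: for k in range(6):

After execution: total = 15
15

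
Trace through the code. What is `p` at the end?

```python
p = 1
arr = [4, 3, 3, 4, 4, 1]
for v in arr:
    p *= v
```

Let's trace through this code step by step.

Initialize: p = 1
Initialize: arr = [4, 3, 3, 4, 4, 1]
Entering loop: for v in arr:

After execution: p = 576
576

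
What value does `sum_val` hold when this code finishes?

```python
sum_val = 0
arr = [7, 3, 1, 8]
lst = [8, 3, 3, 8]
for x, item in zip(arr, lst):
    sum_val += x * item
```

Let's trace through this code step by step.

Initialize: sum_val = 0
Initialize: arr = [7, 3, 1, 8]
Initialize: lst = [8, 3, 3, 8]
Entering loop: for x, item in zip(arr, lst):

After execution: sum_val = 132
132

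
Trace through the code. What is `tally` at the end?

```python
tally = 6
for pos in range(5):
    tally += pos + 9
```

Let's trace through this code step by step.

Initialize: tally = 6
Entering loop: for pos in range(5):

After execution: tally = 61
61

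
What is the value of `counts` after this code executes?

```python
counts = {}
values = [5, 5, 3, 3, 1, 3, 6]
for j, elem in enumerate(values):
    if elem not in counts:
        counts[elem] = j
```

Let's trace through this code step by step.

Initialize: counts = {}
Initialize: values = [5, 5, 3, 3, 1, 3, 6]
Entering loop: for j, elem in enumerate(values):

After execution: counts = {5: 0, 3: 2, 1: 4, 6: 6}
{5: 0, 3: 2, 1: 4, 6: 6}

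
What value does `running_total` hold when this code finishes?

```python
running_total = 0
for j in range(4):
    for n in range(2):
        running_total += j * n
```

Let's trace through this code step by step.

Initialize: running_total = 0
Entering loop: for j in range(4):

After execution: running_total = 6
6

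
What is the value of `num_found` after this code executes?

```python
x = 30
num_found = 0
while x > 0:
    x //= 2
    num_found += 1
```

Let's trace through this code step by step.

Initialize: x = 30
Initialize: num_found = 0
Entering loop: while x > 0:

After execution: num_found = 5
5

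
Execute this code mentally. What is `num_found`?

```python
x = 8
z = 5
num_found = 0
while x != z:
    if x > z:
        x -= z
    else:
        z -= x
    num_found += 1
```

Let's trace through this code step by step.

Initialize: x = 8
Initialize: z = 5
Initialize: num_found = 0
Entering loop: while x != z:

After execution: num_found = 4
4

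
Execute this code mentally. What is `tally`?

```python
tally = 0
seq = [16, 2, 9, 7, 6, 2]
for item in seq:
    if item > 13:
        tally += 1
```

Let's trace through this code step by step.

Initialize: tally = 0
Initialize: seq = [16, 2, 9, 7, 6, 2]
Entering loop: for item in seq:

After execution: tally = 1
1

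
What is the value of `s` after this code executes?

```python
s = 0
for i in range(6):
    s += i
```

Let's trace through this code step by step.

Initialize: s = 0
Entering loop: for i in range(6):

After execution: s = 15
15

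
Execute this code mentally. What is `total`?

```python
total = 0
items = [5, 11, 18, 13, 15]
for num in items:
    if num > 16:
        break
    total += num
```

Let's trace through this code step by step.

Initialize: total = 0
Initialize: items = [5, 11, 18, 13, 15]
Entering loop: for num in items:

After execution: total = 16
16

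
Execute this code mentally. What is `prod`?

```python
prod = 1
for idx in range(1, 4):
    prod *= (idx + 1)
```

Let's trace through this code step by step.

Initialize: prod = 1
Entering loop: for idx in range(1, 4):

After execution: prod = 24
24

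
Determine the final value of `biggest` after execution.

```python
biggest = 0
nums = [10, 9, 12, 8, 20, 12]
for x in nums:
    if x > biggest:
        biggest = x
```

Let's trace through this code step by step.

Initialize: biggest = 0
Initialize: nums = [10, 9, 12, 8, 20, 12]
Entering loop: for x in nums:

After execution: biggest = 20
20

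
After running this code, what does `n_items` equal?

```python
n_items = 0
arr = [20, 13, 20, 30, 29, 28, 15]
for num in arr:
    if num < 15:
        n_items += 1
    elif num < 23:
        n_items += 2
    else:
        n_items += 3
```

Let's trace through this code step by step.

Initialize: n_items = 0
Initialize: arr = [20, 13, 20, 30, 29, 28, 15]
Entering loop: for num in arr:

After execution: n_items = 16
16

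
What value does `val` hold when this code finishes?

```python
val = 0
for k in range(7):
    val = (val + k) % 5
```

Let's trace through this code step by step.

Initialize: val = 0
Entering loop: for k in range(7):

After execution: val = 1
1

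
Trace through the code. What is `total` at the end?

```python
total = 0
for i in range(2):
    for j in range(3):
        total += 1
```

Let's trace through this code step by step.

Initialize: total = 0
Entering loop: for i in range(2):

After execution: total = 6
6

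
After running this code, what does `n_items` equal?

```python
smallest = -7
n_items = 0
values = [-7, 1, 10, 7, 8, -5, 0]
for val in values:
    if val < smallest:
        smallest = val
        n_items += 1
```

Let's trace through this code step by step.

Initialize: smallest = -7
Initialize: n_items = 0
Initialize: values = [-7, 1, 10, 7, 8, -5, 0]
Entering loop: for val in values:

After execution: n_items = 0
0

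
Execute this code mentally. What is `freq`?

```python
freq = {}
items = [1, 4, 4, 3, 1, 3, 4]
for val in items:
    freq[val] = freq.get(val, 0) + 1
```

Let's trace through this code step by step.

Initialize: freq = {}
Initialize: items = [1, 4, 4, 3, 1, 3, 4]
Entering loop: for val in items:

After execution: freq = {1: 2, 4: 3, 3: 2}
{1: 2, 4: 3, 3: 2}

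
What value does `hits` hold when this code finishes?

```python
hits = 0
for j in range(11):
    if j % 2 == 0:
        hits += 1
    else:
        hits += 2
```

Let's trace through this code step by step.

Initialize: hits = 0
Entering loop: for j in range(11):

After execution: hits = 16
16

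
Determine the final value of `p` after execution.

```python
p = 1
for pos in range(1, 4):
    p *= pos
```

Let's trace through this code step by step.

Initialize: p = 1
Entering loop: for pos in range(1, 4):

After execution: p = 6
6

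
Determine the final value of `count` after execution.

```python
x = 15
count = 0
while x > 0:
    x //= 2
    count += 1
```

Let's trace through this code step by step.

Initialize: x = 15
Initialize: count = 0
Entering loop: while x > 0:

After execution: count = 4
4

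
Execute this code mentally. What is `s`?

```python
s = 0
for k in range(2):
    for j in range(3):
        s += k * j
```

Let's trace through this code step by step.

Initialize: s = 0
Entering loop: for k in range(2):

After execution: s = 3
3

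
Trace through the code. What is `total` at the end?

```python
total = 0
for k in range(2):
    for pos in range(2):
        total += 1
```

Let's trace through this code step by step.

Initialize: total = 0
Entering loop: for k in range(2):

After execution: total = 4
4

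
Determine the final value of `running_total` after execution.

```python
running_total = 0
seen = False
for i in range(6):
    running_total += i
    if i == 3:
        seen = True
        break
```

Let's trace through this code step by step.

Initialize: running_total = 0
Initialize: seen = False
Entering loop: for i in range(6):

After execution: running_total = 6
6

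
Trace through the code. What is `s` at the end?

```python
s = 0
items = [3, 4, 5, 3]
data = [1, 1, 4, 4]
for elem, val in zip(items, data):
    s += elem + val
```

Let's trace through this code step by step.

Initialize: s = 0
Initialize: items = [3, 4, 5, 3]
Initialize: data = [1, 1, 4, 4]
Entering loop: for elem, val in zip(items, data):

After execution: s = 25
25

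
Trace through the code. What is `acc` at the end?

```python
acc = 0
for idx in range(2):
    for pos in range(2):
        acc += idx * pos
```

Let's trace through this code step by step.

Initialize: acc = 0
Entering loop: for idx in range(2):

After execution: acc = 1
1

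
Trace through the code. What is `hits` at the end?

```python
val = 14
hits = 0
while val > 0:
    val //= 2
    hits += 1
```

Let's trace through this code step by step.

Initialize: val = 14
Initialize: hits = 0
Entering loop: while val > 0:

After execution: hits = 4
4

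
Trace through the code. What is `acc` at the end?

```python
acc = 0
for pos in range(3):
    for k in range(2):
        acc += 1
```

Let's trace through this code step by step.

Initialize: acc = 0
Entering loop: for pos in range(3):

After execution: acc = 6
6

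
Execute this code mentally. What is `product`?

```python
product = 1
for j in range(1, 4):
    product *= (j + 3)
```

Let's trace through this code step by step.

Initialize: product = 1
Entering loop: for j in range(1, 4):

After execution: product = 120
120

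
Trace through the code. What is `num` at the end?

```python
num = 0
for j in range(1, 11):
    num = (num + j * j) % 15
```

Let's trace through this code step by step.

Initialize: num = 0
Entering loop: for j in range(1, 11):

After execution: num = 10
10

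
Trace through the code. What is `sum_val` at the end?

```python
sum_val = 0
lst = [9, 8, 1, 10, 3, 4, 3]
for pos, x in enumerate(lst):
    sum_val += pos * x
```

Let's trace through this code step by step.

Initialize: sum_val = 0
Initialize: lst = [9, 8, 1, 10, 3, 4, 3]
Entering loop: for pos, x in enumerate(lst):

After execution: sum_val = 90
90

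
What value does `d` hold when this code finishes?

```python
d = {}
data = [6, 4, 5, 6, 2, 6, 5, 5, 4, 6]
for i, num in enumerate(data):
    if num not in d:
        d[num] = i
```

Let's trace through this code step by step.

Initialize: d = {}
Initialize: data = [6, 4, 5, 6, 2, 6, 5, 5, 4, 6]
Entering loop: for i, num in enumerate(data):

After execution: d = {6: 0, 4: 1, 5: 2, 2: 4}
{6: 0, 4: 1, 5: 2, 2: 4}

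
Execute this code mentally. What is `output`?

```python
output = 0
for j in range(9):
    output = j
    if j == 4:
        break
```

Let's trace through this code step by step.

Initialize: output = 0
Entering loop: for j in range(9):

After execution: output = 4
4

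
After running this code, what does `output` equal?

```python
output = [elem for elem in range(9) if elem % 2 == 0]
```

Let's trace through this code step by step.

Initialize: output = [elem for elem in range(9) if elem % 2 == 0]

After execution: output = [0, 2, 4, 6, 8]
[0, 2, 4, 6, 8]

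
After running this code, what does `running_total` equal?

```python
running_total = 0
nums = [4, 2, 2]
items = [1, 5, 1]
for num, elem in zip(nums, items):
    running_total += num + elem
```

Let's trace through this code step by step.

Initialize: running_total = 0
Initialize: nums = [4, 2, 2]
Initialize: items = [1, 5, 1]
Entering loop: for num, elem in zip(nums, items):

After execution: running_total = 15
15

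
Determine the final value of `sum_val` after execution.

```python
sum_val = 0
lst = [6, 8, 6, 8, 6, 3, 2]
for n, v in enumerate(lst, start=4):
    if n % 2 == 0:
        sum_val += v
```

Let's trace through this code step by step.

Initialize: sum_val = 0
Initialize: lst = [6, 8, 6, 8, 6, 3, 2]
Entering loop: for n, v in enumerate(lst, start=4):

After execution: sum_val = 20
20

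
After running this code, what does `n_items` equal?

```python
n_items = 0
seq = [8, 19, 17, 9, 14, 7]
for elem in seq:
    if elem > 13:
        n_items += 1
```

Let's trace through this code step by step.

Initialize: n_items = 0
Initialize: seq = [8, 19, 17, 9, 14, 7]
Entering loop: for elem in seq:

After execution: n_items = 3
3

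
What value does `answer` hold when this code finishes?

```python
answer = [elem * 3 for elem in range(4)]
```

Let's trace through this code step by step.

Initialize: answer = [elem * 3 for elem in range(4)]

After execution: answer = [0, 3, 6, 9]
[0, 3, 6, 9]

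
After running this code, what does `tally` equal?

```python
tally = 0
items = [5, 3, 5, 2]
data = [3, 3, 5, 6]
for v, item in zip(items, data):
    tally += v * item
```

Let's trace through this code step by step.

Initialize: tally = 0
Initialize: items = [5, 3, 5, 2]
Initialize: data = [3, 3, 5, 6]
Entering loop: for v, item in zip(items, data):

After execution: tally = 61
61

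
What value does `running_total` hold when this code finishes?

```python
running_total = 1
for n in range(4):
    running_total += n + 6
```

Let's trace through this code step by step.

Initialize: running_total = 1
Entering loop: for n in range(4):

After execution: running_total = 31
31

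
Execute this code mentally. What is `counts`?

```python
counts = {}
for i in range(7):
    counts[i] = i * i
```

Let's trace through this code step by step.

Initialize: counts = {}
Entering loop: for i in range(7):

After execution: counts = {0: 0, 1: 1, 2: 4, 3: 9, 4: 16, 5: 25, 6: 36}
{0: 0, 1: 1, 2: 4, 3: 9, 4: 16, 5: 25, 6: 36}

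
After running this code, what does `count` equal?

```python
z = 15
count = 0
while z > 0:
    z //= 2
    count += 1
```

Let's trace through this code step by step.

Initialize: z = 15
Initialize: count = 0
Entering loop: while z > 0:

After execution: count = 4
4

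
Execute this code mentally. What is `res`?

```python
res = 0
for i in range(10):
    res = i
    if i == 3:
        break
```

Let's trace through this code step by step.

Initialize: res = 0
Entering loop: for i in range(10):

After execution: res = 3
3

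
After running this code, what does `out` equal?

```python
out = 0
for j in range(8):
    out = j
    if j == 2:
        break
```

Let's trace through this code step by step.

Initialize: out = 0
Entering loop: for j in range(8):

After execution: out = 2
2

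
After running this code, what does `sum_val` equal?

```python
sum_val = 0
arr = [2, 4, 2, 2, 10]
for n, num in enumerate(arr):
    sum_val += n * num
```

Let's trace through this code step by step.

Initialize: sum_val = 0
Initialize: arr = [2, 4, 2, 2, 10]
Entering loop: for n, num in enumerate(arr):

After execution: sum_val = 54
54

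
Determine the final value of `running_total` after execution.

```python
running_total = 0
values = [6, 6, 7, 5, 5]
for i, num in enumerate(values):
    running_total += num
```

Let's trace through this code step by step.

Initialize: running_total = 0
Initialize: values = [6, 6, 7, 5, 5]
Entering loop: for i, num in enumerate(values):

After execution: running_total = 29
29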